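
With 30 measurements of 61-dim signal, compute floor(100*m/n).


100*m/n = 100*30/61 ≈ 49.1803.
floor = 49.

49


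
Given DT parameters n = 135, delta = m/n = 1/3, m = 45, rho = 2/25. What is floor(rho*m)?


m = 1/3*135 = 45.
rho = 2/25.
rho*m = 2/25*45 = 3.6.
k = floor(3.6) = 3.

3


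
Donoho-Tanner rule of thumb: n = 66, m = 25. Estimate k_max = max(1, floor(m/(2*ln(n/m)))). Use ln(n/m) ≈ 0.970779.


n/m = 66/25.
ln(n/m) ≈ 0.970779.
2*ln(n/m) ≈ 1.941558.
m/(2*ln(n/m)) ≈ 25/1.941558 ≈ 12.8763.
floor = 12.
k_max = max(1, 12) = 12.

12


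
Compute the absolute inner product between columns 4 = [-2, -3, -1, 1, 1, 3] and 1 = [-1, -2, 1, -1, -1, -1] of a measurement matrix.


Inner product: -2*-1 + -3*-2 + -1*1 + 1*-1 + 1*-1 + 3*-1
Products: [2, 6, -1, -1, -1, -3]
Sum = 2.
|dot| = 2.

2


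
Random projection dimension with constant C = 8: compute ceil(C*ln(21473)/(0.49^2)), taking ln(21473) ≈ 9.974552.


ln(21473) ≈ 9.974552.
eps^2 = 0.49^2 = 0.2401.
C*ln(N)/eps^2 ≈ 8*9.974552/0.2401 ≈ 332.3466.
m = ceil(332.3466) = 333.

333


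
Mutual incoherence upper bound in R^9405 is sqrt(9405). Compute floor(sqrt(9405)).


96^2 = 9216 <= 9405 < 9409 = 97^2, so 96 <= sqrt(9405) < 97.
floor(sqrt(9405)) = 96.

96


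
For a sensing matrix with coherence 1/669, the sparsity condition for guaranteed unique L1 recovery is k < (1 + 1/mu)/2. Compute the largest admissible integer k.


1/mu = 669.
1 + 1/mu = 670.
(1 + 1/mu)/2 = 335 is an integer and the inequality is strict, so k_max = 335 - 1 = 334.

334


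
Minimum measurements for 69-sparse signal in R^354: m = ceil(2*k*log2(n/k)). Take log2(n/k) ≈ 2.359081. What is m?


log2(n/k) = log2(354/69) ≈ 2.359081.
2*k*log2(n/k) ≈ 2*69*2.359081 = 325.553178.
m = ceil(325.553178) = 326.

326


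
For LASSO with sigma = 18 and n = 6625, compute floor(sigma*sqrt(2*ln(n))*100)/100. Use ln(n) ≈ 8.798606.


ln(6625) ≈ 8.798606.
2*ln(n) ≈ 17.597212.
sqrt(2*ln(n)) ≈ sqrt(17.597212) ≈ 4.194903.
lambda ≈ 18*4.194903 = 75.508254.
floor(lambda*100)/100 = 75.50.

75.50


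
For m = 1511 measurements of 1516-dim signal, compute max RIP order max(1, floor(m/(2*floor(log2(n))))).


floor(log2(1516)) = 10.
2*10 = 20.
m/(2*floor(log2(n))) = 1511/20 ≈ 75.55.
floor = 75.
k = max(1, 75) = 75.

75


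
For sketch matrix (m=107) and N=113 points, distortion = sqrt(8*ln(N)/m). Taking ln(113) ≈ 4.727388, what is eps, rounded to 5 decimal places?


ln(113) ≈ 4.727388.
8*ln(N)/m ≈ 8*4.727388/107 ≈ 0.35344957.
eps = sqrt(0.35344957) ≈ 0.5945162 ≈ 0.59452.

0.59452


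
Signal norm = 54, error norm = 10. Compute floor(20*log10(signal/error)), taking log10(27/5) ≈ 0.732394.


||x||/||e|| = 54/10 = 27/5.
log10(27/5) ≈ 0.732394.
20*log10(||x||/||e||) ≈ 20*0.732394 = 14.64788.
floor(14.64788) = 14.

14


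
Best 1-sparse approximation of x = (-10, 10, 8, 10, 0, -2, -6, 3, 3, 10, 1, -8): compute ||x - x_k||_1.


Sorted |x_i| descending: [10, 10, 10, 10, 8, 8, 6, 3, 3, 2, 1, 0]
Keep top 1: [10]
Tail entries: [10, 10, 10, 8, 8, 6, 3, 3, 2, 1, 0]
L1 error = sum of tail = 61.

61


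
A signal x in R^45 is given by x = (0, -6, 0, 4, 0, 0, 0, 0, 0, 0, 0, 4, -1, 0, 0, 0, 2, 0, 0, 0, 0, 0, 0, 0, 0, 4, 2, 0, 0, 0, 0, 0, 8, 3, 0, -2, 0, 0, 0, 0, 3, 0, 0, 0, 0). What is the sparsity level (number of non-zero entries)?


Non-zero positions: [1, 3, 11, 12, 16, 25, 26, 32, 33, 35, 40].
Sparsity = 11.

11


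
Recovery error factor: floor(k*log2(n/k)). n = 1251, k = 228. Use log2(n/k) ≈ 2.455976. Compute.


log2(n/k) = log2(1251/228) ≈ 2.455976.
k*log2(n/k) ≈ 228*2.455976 = 559.962528.
floor(559.962528) = 559.

559


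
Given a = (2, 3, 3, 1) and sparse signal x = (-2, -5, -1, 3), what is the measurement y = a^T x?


Non-zero terms: ['2*-2', '3*-5', '3*-1', '1*3']
Products: [-4, -15, -3, 3]
y = sum = -19.

-19


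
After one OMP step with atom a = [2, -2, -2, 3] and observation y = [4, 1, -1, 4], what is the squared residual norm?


a^T a = 21.
a^T y = 20.
coeff = 20/21 = 20/21.
||r||^2 = 314/21.

314/21


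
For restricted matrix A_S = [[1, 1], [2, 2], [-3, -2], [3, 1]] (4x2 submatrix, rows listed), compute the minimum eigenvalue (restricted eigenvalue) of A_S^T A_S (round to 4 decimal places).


A_S^T A_S = [[23, 14], [14, 10]].
trace = 33.
det = 34.
disc = trace^2 - 4*det = 1089 - 4*34 = 953.
sqrt(953) ≈ 30.870698.
lam_min = (33 - sqrt(953))/2 ≈ (33 - 30.870698)/2 = 1.064651 ≈ 1.0647.

1.0647


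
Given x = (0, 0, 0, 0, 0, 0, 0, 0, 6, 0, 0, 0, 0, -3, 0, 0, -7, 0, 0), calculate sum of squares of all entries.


Non-zero entries: [(8, 6), (13, -3), (16, -7)]
Squares: [36, 9, 49]
||x||_2^2 = sum = 94.

94


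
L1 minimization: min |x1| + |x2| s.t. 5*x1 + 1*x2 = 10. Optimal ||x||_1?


Axis intercepts:
  x1 = 2, x2 = 0: L1 = 2
  x1 = 0, x2 = 10: L1 = 10
x* = (2, 0)
||x*||_1 = 2.

2


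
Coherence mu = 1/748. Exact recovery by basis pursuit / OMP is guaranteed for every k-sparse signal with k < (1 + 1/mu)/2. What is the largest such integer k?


1/mu = 748.
1 + 1/mu = 749.
(1 + 1/mu)/2 = 374.5 is not an integer, so k_max = floor(374.5) = 374.

374


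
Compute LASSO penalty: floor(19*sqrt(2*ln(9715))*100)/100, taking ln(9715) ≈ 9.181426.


ln(9715) ≈ 9.181426.
2*ln(n) ≈ 18.362852.
sqrt(2*ln(n)) ≈ sqrt(18.362852) ≈ 4.28519.
lambda ≈ 19*4.28519 = 81.41861.
floor(lambda*100)/100 = 81.41.

81.41


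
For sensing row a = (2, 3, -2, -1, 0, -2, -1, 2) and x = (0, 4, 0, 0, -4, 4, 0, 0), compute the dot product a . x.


Non-zero terms: ['3*4', '0*-4', '-2*4']
Products: [12, 0, -8]
y = sum = 4.

4


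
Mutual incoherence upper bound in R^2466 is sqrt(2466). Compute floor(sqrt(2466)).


49^2 = 2401 <= 2466 < 2500 = 50^2, so 49 <= sqrt(2466) < 50.
floor(sqrt(2466)) = 49.

49


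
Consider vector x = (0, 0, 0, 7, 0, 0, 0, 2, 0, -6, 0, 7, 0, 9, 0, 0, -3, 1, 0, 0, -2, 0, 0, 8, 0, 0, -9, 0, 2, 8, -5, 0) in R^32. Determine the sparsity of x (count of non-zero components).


Non-zero positions: [3, 7, 9, 11, 13, 16, 17, 20, 23, 26, 28, 29, 30].
Sparsity = 13.

13


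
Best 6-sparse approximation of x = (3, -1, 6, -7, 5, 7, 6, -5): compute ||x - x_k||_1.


Sorted |x_i| descending: [7, 7, 6, 6, 5, 5, 3, 1]
Keep top 6: [7, 7, 6, 6, 5, 5]
Tail entries: [3, 1]
L1 error = sum of tail = 4.

4


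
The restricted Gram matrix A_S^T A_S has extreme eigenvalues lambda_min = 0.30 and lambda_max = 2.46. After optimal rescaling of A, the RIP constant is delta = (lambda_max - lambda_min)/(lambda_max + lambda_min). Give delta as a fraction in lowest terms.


lambda_max - lambda_min = 2.46 - 0.30 = 2.16.
lambda_max + lambda_min = 2.46 + 0.30 = 2.76.
delta = 2.16/2.76 = 216/276 = 18/23.

18/23


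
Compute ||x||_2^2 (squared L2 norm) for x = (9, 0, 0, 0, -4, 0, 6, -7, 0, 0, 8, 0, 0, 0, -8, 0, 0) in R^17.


Non-zero entries: [(0, 9), (4, -4), (6, 6), (7, -7), (10, 8), (14, -8)]
Squares: [81, 16, 36, 49, 64, 64]
||x||_2^2 = sum = 310.

310


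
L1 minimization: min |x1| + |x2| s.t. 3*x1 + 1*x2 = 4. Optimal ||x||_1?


Axis intercepts:
  x1 = 4/3, x2 = 0: L1 = 4/3
  x1 = 0, x2 = 4: L1 = 4
x* = (4/3, 0)
||x*||_1 = 4/3.

4/3


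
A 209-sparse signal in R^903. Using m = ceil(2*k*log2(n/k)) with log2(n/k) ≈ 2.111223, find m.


log2(n/k) = log2(903/209) ≈ 2.111223.
2*k*log2(n/k) ≈ 2*209*2.111223 = 882.491214.
m = ceil(882.491214) = 883.

883


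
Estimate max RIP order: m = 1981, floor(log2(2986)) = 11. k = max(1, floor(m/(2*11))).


floor(log2(2986)) = 11.
2*11 = 22.
m/(2*floor(log2(n))) = 1981/22 ≈ 90.0455.
floor = 90.
k = max(1, 90) = 90.

90


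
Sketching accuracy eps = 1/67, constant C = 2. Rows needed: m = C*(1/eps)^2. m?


1/eps = 67.
(1/eps)^2 = 4489.
m = 2*4489 = 8978.

8978


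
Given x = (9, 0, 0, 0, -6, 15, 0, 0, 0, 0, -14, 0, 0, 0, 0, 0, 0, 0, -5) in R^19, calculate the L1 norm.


Non-zero entries: [(0, 9), (4, -6), (5, 15), (10, -14), (18, -5)]
Absolute values: [9, 6, 15, 14, 5]
||x||_1 = sum = 49.

49


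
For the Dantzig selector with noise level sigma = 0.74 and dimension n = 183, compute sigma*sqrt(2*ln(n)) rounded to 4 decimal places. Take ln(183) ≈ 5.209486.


ln(183) ≈ 5.209486.
2*ln(n) ≈ 10.418972.
sqrt(2*ln(n)) ≈ sqrt(10.418972) ≈ 3.227843.
threshold ≈ 0.74*3.227843 = 2.38860382 ≈ 2.3886.

2.3886


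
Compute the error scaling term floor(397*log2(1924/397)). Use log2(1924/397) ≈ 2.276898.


log2(n/k) = log2(1924/397) ≈ 2.276898.
k*log2(n/k) ≈ 397*2.276898 = 903.928506.
floor(903.928506) = 903.

903


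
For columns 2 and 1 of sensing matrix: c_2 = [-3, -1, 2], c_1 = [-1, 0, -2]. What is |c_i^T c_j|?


Inner product: -3*-1 + -1*0 + 2*-2
Products: [3, 0, -4]
Sum = -1.
|dot| = 1.

1


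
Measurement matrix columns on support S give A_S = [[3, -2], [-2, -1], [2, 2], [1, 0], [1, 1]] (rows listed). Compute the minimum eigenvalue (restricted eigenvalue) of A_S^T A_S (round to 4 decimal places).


A_S^T A_S = [[19, 1], [1, 10]].
trace = 29.
det = 189.
disc = trace^2 - 4*det = 841 - 4*189 = 85.
sqrt(85) ≈ 9.219544.
lam_min = (29 - sqrt(85))/2 ≈ (29 - 9.219544)/2 = 9.890228 ≈ 9.8902.

9.8902


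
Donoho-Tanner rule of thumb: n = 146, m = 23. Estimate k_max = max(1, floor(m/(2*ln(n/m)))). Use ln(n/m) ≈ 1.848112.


n/m = 146/23.
ln(n/m) ≈ 1.848112.
2*ln(n/m) ≈ 3.696224.
m/(2*ln(n/m)) ≈ 23/3.696224 ≈ 6.2226.
floor = 6.
k_max = max(1, 6) = 6.

6


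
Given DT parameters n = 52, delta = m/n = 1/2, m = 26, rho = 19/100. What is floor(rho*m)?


m = 1/2*52 = 26.
rho = 19/100.
rho*m = 19/100*26 = 4.94.
k = floor(4.94) = 4.

4


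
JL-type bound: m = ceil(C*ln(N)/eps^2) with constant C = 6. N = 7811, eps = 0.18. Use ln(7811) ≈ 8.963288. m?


ln(7811) ≈ 8.963288.
eps^2 = 0.18^2 = 0.0324.
C*ln(N)/eps^2 ≈ 6*8.963288/0.0324 ≈ 1659.8681.
m = ceil(1659.8681) = 1660.

1660


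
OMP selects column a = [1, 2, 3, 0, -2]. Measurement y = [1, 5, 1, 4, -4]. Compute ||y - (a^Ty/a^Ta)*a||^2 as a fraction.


a^T a = 18.
a^T y = 22.
coeff = 22/18 = 11/9.
||r||^2 = 289/9.

289/9


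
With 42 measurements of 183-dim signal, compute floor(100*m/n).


100*m/n = 100*42/183 ≈ 22.9508.
floor = 22.

22


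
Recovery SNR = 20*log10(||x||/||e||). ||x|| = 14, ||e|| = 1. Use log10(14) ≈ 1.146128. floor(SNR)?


||x||/||e|| = 14/1 = 14.
log10(14) ≈ 1.146128.
20*log10(||x||/||e||) ≈ 20*1.146128 = 22.92256.
floor(22.92256) = 22.

22


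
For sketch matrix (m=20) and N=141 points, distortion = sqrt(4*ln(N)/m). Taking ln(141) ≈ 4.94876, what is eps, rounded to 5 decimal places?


ln(141) ≈ 4.94876.
4*ln(N)/m ≈ 4*4.94876/20 ≈ 0.989752.
eps = sqrt(0.989752) ≈ 0.9948628 ≈ 0.99486.

0.99486


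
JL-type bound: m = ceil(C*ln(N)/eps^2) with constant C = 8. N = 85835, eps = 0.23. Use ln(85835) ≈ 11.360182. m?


ln(85835) ≈ 11.360182.
eps^2 = 0.23^2 = 0.0529.
C*ln(N)/eps^2 ≈ 8*11.360182/0.0529 ≈ 1717.9859.
m = ceil(1717.9859) = 1718.

1718


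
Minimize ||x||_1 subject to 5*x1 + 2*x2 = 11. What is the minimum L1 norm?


Axis intercepts:
  x1 = 11/5, x2 = 0: L1 = 11/5
  x1 = 0, x2 = 11/2: L1 = 11/2
x* = (11/5, 0)
||x*||_1 = 11/5.

11/5


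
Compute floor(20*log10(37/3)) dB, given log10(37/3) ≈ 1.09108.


||x||/||e|| = 37/3.
log10(37/3) ≈ 1.09108.
20*log10(||x||/||e||) ≈ 20*1.09108 = 21.8216.
floor(21.8216) = 21.

21


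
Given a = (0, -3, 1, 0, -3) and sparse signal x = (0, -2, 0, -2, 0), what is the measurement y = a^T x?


Non-zero terms: ['-3*-2', '0*-2']
Products: [6, 0]
y = sum = 6.

6


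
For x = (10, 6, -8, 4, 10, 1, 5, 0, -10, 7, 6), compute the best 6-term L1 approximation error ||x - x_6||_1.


Sorted |x_i| descending: [10, 10, 10, 8, 7, 6, 6, 5, 4, 1, 0]
Keep top 6: [10, 10, 10, 8, 7, 6]
Tail entries: [6, 5, 4, 1, 0]
L1 error = sum of tail = 16.

16


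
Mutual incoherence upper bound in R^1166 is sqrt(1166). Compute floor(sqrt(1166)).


34^2 = 1156 <= 1166 < 1225 = 35^2, so 34 <= sqrt(1166) < 35.
floor(sqrt(1166)) = 34.

34


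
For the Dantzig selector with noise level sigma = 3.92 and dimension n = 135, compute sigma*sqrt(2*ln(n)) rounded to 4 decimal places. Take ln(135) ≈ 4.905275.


ln(135) ≈ 4.905275.
2*ln(n) ≈ 9.81055.
sqrt(2*ln(n)) ≈ sqrt(9.81055) ≈ 3.13218.
threshold ≈ 3.92*3.13218 = 12.2781456 ≈ 12.2781.

12.2781


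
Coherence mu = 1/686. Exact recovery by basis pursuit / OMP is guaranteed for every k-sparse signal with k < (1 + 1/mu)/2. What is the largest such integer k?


1/mu = 686.
1 + 1/mu = 687.
(1 + 1/mu)/2 = 343.5 is not an integer, so k_max = floor(343.5) = 343.

343


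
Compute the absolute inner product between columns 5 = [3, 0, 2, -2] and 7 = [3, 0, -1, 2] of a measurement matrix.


Inner product: 3*3 + 0*0 + 2*-1 + -2*2
Products: [9, 0, -2, -4]
Sum = 3.
|dot| = 3.

3


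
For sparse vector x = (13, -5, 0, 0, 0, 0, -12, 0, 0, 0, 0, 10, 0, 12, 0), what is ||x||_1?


Non-zero entries: [(0, 13), (1, -5), (6, -12), (11, 10), (13, 12)]
Absolute values: [13, 5, 12, 10, 12]
||x||_1 = sum = 52.

52


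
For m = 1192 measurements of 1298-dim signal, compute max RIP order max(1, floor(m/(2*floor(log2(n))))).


floor(log2(1298)) = 10.
2*10 = 20.
m/(2*floor(log2(n))) = 1192/20 ≈ 59.6.
floor = 59.
k = max(1, 59) = 59.

59


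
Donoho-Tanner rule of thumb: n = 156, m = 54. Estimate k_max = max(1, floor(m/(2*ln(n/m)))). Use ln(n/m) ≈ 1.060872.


n/m = 156/54 = 26/9.
ln(n/m) ≈ 1.060872.
2*ln(n/m) ≈ 2.121744.
m/(2*ln(n/m)) ≈ 54/2.121744 ≈ 25.4508.
floor = 25.
k_max = max(1, 25) = 25.

25


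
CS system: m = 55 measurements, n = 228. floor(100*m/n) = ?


100*m/n = 100*55/228 ≈ 24.1228.
floor = 24.

24


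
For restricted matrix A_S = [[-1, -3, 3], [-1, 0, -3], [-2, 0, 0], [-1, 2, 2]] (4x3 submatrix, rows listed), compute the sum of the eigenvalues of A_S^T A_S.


Sum of eigenvalues of A_S^T A_S = trace(A_S^T A_S) = sum of squared column norms of A_S.
A_S^T A_S diagonal: [7, 13, 22].
trace = 7 + 13 + 22 = 42.

42


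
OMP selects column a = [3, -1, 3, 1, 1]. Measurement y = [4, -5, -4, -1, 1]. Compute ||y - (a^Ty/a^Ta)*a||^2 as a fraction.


a^T a = 21.
a^T y = 5.
coeff = 5/21 = 5/21.
||r||^2 = 1214/21.

1214/21


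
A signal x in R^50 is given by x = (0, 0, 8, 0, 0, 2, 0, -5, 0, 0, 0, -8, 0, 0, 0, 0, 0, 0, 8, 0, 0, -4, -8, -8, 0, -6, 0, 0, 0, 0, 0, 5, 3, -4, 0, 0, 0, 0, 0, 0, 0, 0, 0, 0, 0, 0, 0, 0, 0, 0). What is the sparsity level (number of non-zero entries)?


Non-zero positions: [2, 5, 7, 11, 18, 21, 22, 23, 25, 31, 32, 33].
Sparsity = 12.

12


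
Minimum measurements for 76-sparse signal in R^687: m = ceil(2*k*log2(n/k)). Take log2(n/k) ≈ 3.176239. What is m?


log2(n/k) = log2(687/76) ≈ 3.176239.
2*k*log2(n/k) ≈ 2*76*3.176239 = 482.788328.
m = ceil(482.788328) = 483.

483


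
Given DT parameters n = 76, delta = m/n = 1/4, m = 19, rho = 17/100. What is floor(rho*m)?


m = 1/4*76 = 19.
rho = 17/100.
rho*m = 17/100*19 = 3.23.
k = floor(3.23) = 3.

3


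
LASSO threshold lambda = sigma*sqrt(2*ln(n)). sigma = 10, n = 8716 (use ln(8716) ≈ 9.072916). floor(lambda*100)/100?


ln(8716) ≈ 9.072916.
2*ln(n) ≈ 18.145832.
sqrt(2*ln(n)) ≈ sqrt(18.145832) ≈ 4.259792.
lambda ≈ 10*4.259792 = 42.59792.
floor(lambda*100)/100 = 42.59.

42.59


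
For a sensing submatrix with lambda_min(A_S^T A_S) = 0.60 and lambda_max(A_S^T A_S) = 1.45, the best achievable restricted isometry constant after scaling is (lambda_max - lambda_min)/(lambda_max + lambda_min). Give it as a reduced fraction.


lambda_max - lambda_min = 1.45 - 0.60 = 0.85.
lambda_max + lambda_min = 1.45 + 0.60 = 2.05.
delta = 0.85/2.05 = 85/205 = 17/41.

17/41


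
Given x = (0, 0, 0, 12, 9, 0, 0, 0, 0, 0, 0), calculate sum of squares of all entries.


Non-zero entries: [(3, 12), (4, 9)]
Squares: [144, 81]
||x||_2^2 = sum = 225.

225


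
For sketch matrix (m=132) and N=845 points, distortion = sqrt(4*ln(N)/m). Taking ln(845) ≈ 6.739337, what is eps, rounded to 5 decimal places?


ln(845) ≈ 6.739337.
4*ln(N)/m ≈ 4*6.739337/132 ≈ 0.20422233.
eps = sqrt(0.20422233) ≈ 0.4519096 ≈ 0.45191.

0.45191


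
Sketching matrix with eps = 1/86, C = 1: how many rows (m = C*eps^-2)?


1/eps = 86.
(1/eps)^2 = 7396.
m = 1*7396 = 7396.

7396


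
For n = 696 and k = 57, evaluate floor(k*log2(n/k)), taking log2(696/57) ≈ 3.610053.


log2(n/k) = log2(696/57) ≈ 3.610053.
k*log2(n/k) ≈ 57*3.610053 = 205.773021.
floor(205.773021) = 205.

205


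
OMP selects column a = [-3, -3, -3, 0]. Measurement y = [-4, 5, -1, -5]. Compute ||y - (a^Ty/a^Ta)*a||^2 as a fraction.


a^T a = 27.
a^T y = 0.
coeff = 0/27 = 0.
||r||^2 = 67.

67


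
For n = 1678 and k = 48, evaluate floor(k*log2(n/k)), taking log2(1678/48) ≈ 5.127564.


log2(n/k) = log2(1678/48) ≈ 5.127564.
k*log2(n/k) ≈ 48*5.127564 = 246.123072.
floor(246.123072) = 246.

246


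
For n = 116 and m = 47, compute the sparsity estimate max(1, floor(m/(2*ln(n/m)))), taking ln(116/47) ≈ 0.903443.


n/m = 116/47.
ln(n/m) ≈ 0.903443.
2*ln(n/m) ≈ 1.806886.
m/(2*ln(n/m)) ≈ 47/1.806886 ≈ 26.0116.
floor = 26.
k_max = max(1, 26) = 26.

26


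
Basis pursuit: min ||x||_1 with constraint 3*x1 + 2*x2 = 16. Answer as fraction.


Axis intercepts:
  x1 = 16/3, x2 = 0: L1 = 16/3
  x1 = 0, x2 = 8: L1 = 8
x* = (16/3, 0)
||x*||_1 = 16/3.

16/3


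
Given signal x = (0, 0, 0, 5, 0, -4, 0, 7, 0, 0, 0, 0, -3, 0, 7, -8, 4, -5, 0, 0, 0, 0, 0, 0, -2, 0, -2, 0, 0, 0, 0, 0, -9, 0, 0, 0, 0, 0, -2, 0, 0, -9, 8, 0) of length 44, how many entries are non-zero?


Non-zero positions: [3, 5, 7, 12, 14, 15, 16, 17, 24, 26, 32, 38, 41, 42].
Sparsity = 14.

14


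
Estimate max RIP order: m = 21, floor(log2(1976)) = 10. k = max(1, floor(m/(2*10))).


floor(log2(1976)) = 10.
2*10 = 20.
m/(2*floor(log2(n))) = 21/20 ≈ 1.05.
floor = 1.
k = max(1, 1) = 1.

1


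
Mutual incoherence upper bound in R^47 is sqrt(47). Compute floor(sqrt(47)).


6^2 = 36 <= 47 < 49 = 7^2, so 6 <= sqrt(47) < 7.
floor(sqrt(47)) = 6.

6


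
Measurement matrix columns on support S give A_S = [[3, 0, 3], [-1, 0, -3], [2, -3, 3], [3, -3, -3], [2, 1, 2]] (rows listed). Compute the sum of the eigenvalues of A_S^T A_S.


Sum of eigenvalues of A_S^T A_S = trace(A_S^T A_S) = sum of squared column norms of A_S.
A_S^T A_S diagonal: [27, 19, 40].
trace = 27 + 19 + 40 = 86.

86


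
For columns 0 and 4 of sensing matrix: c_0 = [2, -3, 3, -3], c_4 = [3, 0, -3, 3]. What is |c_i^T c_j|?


Inner product: 2*3 + -3*0 + 3*-3 + -3*3
Products: [6, 0, -9, -9]
Sum = -12.
|dot| = 12.

12


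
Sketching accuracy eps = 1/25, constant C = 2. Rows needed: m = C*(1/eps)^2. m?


1/eps = 25.
(1/eps)^2 = 625.
m = 2*625 = 1250.

1250


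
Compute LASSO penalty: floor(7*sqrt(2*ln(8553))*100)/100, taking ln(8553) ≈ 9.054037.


ln(8553) ≈ 9.054037.
2*ln(n) ≈ 18.108074.
sqrt(2*ln(n)) ≈ sqrt(18.108074) ≈ 4.255358.
lambda ≈ 7*4.255358 = 29.787506.
floor(lambda*100)/100 = 29.78.

29.78


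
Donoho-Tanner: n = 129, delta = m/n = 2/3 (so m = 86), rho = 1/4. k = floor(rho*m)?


m = 2/3*129 = 86.
rho = 1/4.
rho*m = 1/4*86 = 21.5.
k = floor(21.5) = 21.

21


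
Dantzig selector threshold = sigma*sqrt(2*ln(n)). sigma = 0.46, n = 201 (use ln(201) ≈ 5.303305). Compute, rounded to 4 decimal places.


ln(201) ≈ 5.303305.
2*ln(n) ≈ 10.60661.
sqrt(2*ln(n)) ≈ sqrt(10.60661) ≈ 3.256779.
threshold ≈ 0.46*3.256779 = 1.49811834 ≈ 1.4981.

1.4981


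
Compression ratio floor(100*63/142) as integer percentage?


100*m/n = 100*63/142 ≈ 44.3662.
floor = 44.

44


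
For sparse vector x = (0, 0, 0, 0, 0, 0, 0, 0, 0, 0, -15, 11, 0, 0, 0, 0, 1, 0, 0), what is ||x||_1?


Non-zero entries: [(10, -15), (11, 11), (16, 1)]
Absolute values: [15, 11, 1]
||x||_1 = sum = 27.

27


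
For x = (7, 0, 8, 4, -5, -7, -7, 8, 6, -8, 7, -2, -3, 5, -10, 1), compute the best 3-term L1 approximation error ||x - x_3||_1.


Sorted |x_i| descending: [10, 8, 8, 8, 7, 7, 7, 7, 6, 5, 5, 4, 3, 2, 1, 0]
Keep top 3: [10, 8, 8]
Tail entries: [8, 7, 7, 7, 7, 6, 5, 5, 4, 3, 2, 1, 0]
L1 error = sum of tail = 62.

62


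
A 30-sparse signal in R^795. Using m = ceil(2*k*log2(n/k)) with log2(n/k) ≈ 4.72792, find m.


log2(n/k) = log2(795/30) ≈ 4.72792.
2*k*log2(n/k) ≈ 2*30*4.72792 = 283.6752.
m = ceil(283.6752) = 284.

284


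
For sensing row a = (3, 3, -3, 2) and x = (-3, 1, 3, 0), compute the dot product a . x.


Non-zero terms: ['3*-3', '3*1', '-3*3']
Products: [-9, 3, -9]
y = sum = -15.

-15


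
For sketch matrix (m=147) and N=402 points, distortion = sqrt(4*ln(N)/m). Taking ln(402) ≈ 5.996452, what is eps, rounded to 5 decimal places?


ln(402) ≈ 5.996452.
4*ln(N)/m ≈ 4*5.996452/147 ≈ 0.16316876.
eps = sqrt(0.16316876) ≈ 0.4039415 ≈ 0.40394.

0.40394


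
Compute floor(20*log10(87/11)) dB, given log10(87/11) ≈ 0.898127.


||x||/||e|| = 87/11.
log10(87/11) ≈ 0.898127.
20*log10(||x||/||e||) ≈ 20*0.898127 = 17.96254.
floor(17.96254) = 17.

17


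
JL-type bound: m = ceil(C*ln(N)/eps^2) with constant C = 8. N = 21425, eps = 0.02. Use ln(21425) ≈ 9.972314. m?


ln(21425) ≈ 9.972314.
eps^2 = 0.02^2 = 0.0004.
C*ln(N)/eps^2 ≈ 8*9.972314/0.0004 ≈ 199446.28.
m = ceil(199446.28) = 199447.

199447


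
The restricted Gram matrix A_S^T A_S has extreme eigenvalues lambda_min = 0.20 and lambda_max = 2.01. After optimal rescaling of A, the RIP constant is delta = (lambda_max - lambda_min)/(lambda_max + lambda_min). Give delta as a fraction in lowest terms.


lambda_max - lambda_min = 2.01 - 0.20 = 1.81.
lambda_max + lambda_min = 2.01 + 0.20 = 2.21.
delta = 1.81/2.21 = 181/221.

181/221


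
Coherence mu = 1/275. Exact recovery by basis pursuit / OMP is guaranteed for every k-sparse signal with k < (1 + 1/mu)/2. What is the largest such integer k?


1/mu = 275.
1 + 1/mu = 276.
(1 + 1/mu)/2 = 138 is an integer and the inequality is strict, so k_max = 138 - 1 = 137.

137


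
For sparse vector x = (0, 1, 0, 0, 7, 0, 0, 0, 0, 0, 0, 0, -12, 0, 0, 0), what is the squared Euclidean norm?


Non-zero entries: [(1, 1), (4, 7), (12, -12)]
Squares: [1, 49, 144]
||x||_2^2 = sum = 194.

194


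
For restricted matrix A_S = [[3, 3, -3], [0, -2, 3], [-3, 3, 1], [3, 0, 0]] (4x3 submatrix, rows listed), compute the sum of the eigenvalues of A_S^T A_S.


Sum of eigenvalues of A_S^T A_S = trace(A_S^T A_S) = sum of squared column norms of A_S.
A_S^T A_S diagonal: [27, 22, 19].
trace = 27 + 22 + 19 = 68.

68


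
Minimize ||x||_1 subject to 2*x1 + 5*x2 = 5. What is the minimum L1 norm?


Axis intercepts:
  x1 = 5/2, x2 = 0: L1 = 5/2
  x1 = 0, x2 = 1: L1 = 1
x* = (0, 1)
||x*||_1 = 1.

1


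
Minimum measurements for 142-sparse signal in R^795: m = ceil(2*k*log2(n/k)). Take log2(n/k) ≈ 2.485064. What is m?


log2(n/k) = log2(795/142) ≈ 2.485064.
2*k*log2(n/k) ≈ 2*142*2.485064 = 705.758176.
m = ceil(705.758176) = 706.

706


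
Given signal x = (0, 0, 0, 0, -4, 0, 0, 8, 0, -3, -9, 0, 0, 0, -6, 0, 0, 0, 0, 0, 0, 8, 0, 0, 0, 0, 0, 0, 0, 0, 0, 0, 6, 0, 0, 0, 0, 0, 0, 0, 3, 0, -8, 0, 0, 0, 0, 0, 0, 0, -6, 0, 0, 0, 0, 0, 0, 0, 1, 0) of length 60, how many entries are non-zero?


Non-zero positions: [4, 7, 9, 10, 14, 21, 32, 40, 42, 50, 58].
Sparsity = 11.

11


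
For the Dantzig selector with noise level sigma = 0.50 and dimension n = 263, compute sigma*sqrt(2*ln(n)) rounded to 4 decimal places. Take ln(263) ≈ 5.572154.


ln(263) ≈ 5.572154.
2*ln(n) ≈ 11.144308.
sqrt(2*ln(n)) ≈ sqrt(11.144308) ≈ 3.338309.
threshold ≈ 0.50*3.338309 = 1.6691545 ≈ 1.6692.

1.6692


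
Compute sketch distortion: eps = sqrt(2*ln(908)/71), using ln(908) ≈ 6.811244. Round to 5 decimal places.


ln(908) ≈ 6.811244.
2*ln(N)/m ≈ 2*6.811244/71 ≈ 0.19186603.
eps = sqrt(0.19186603) ≈ 0.4380251 ≈ 0.43803.

0.43803


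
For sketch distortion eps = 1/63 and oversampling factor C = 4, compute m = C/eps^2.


1/eps = 63.
(1/eps)^2 = 3969.
m = 4*3969 = 15876.

15876


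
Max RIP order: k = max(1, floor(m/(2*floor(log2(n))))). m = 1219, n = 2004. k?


floor(log2(2004)) = 10.
2*10 = 20.
m/(2*floor(log2(n))) = 1219/20 ≈ 60.95.
floor = 60.
k = max(1, 60) = 60.

60


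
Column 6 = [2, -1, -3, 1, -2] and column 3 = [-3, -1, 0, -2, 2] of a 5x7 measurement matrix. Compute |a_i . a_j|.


Inner product: 2*-3 + -1*-1 + -3*0 + 1*-2 + -2*2
Products: [-6, 1, 0, -2, -4]
Sum = -11.
|dot| = 11.

11


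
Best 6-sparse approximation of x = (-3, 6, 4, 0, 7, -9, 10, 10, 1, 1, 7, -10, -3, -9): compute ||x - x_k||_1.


Sorted |x_i| descending: [10, 10, 10, 9, 9, 7, 7, 6, 4, 3, 3, 1, 1, 0]
Keep top 6: [10, 10, 10, 9, 9, 7]
Tail entries: [7, 6, 4, 3, 3, 1, 1, 0]
L1 error = sum of tail = 25.

25


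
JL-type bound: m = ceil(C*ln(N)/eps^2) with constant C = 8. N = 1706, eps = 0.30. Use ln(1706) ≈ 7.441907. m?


ln(1706) ≈ 7.441907.
eps^2 = 0.30^2 = 0.09.
C*ln(N)/eps^2 ≈ 8*7.441907/0.09 ≈ 661.5028.
m = ceil(661.5028) = 662.

662


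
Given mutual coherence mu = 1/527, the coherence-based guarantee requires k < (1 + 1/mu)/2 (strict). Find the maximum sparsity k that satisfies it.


1/mu = 527.
1 + 1/mu = 528.
(1 + 1/mu)/2 = 264 is an integer and the inequality is strict, so k_max = 264 - 1 = 263.

263


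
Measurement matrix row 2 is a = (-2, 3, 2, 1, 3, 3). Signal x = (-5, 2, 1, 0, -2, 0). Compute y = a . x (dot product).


Non-zero terms: ['-2*-5', '3*2', '2*1', '3*-2']
Products: [10, 6, 2, -6]
y = sum = 12.

12


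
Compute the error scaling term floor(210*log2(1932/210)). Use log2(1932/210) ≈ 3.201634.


log2(n/k) = log2(1932/210) ≈ 3.201634.
k*log2(n/k) ≈ 210*3.201634 = 672.34314.
floor(672.34314) = 672.

672


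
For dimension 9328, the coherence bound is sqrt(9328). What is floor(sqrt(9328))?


96^2 = 9216 <= 9328 < 9409 = 97^2, so 96 <= sqrt(9328) < 97.
floor(sqrt(9328)) = 96.

96


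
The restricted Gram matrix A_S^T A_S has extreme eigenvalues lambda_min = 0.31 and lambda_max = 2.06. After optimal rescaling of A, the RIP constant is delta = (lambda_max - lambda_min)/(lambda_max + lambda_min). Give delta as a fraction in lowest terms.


lambda_max - lambda_min = 2.06 - 0.31 = 1.75.
lambda_max + lambda_min = 2.06 + 0.31 = 2.37.
delta = 1.75/2.37 = 175/237.

175/237


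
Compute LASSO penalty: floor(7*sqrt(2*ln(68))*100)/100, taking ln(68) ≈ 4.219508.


ln(68) ≈ 4.219508.
2*ln(n) ≈ 8.439016.
sqrt(2*ln(n)) ≈ sqrt(8.439016) ≈ 2.904998.
lambda ≈ 7*2.904998 = 20.334986.
floor(lambda*100)/100 = 20.33.

20.33


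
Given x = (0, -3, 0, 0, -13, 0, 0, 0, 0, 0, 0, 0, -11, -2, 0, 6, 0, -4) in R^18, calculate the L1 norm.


Non-zero entries: [(1, -3), (4, -13), (12, -11), (13, -2), (15, 6), (17, -4)]
Absolute values: [3, 13, 11, 2, 6, 4]
||x||_1 = sum = 39.

39


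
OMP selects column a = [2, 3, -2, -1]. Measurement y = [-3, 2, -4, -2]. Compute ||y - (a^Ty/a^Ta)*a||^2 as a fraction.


a^T a = 18.
a^T y = 10.
coeff = 10/18 = 5/9.
||r||^2 = 247/9.

247/9


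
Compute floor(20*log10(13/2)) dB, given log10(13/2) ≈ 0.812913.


||x||/||e|| = 13/2.
log10(13/2) ≈ 0.812913.
20*log10(||x||/||e||) ≈ 20*0.812913 = 16.25826.
floor(16.25826) = 16.

16


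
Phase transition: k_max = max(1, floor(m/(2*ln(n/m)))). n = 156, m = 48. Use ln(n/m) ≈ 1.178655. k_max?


n/m = 156/48 = 13/4.
ln(n/m) ≈ 1.178655.
2*ln(n/m) ≈ 2.35731.
m/(2*ln(n/m)) ≈ 48/2.35731 ≈ 20.3622.
floor = 20.
k_max = max(1, 20) = 20.

20


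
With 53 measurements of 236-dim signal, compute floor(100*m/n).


100*m/n = 100*53/236 ≈ 22.4576.
floor = 22.

22


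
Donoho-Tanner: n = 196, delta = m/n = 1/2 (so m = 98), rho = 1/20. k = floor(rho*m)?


m = 1/2*196 = 98.
rho = 1/20.
rho*m = 1/20*98 = 4.9.
k = floor(4.9) = 4.

4


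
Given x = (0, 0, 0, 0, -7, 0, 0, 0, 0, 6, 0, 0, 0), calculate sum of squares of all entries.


Non-zero entries: [(4, -7), (9, 6)]
Squares: [49, 36]
||x||_2^2 = sum = 85.

85


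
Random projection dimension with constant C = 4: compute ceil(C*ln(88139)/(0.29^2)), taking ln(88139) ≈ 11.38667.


ln(88139) ≈ 11.38667.
eps^2 = 0.29^2 = 0.0841.
C*ln(N)/eps^2 ≈ 4*11.38667/0.0841 ≈ 541.5776.
m = ceil(541.5776) = 542.

542


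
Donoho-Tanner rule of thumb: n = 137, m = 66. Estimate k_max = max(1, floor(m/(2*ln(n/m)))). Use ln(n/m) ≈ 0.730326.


n/m = 137/66.
ln(n/m) ≈ 0.730326.
2*ln(n/m) ≈ 1.460652.
m/(2*ln(n/m)) ≈ 66/1.460652 ≈ 45.1853.
floor = 45.
k_max = max(1, 45) = 45.

45


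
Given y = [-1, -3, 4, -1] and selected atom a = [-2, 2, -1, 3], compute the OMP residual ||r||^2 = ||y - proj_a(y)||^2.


a^T a = 18.
a^T y = -11.
coeff = -11/18 = -11/18.
||r||^2 = 365/18.

365/18


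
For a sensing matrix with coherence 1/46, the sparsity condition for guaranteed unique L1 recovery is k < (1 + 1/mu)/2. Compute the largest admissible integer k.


1/mu = 46.
1 + 1/mu = 47.
(1 + 1/mu)/2 = 23.5 is not an integer, so k_max = floor(23.5) = 23.

23


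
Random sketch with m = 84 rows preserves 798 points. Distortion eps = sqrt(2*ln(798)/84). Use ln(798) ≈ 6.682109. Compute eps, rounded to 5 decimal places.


ln(798) ≈ 6.682109.
2*ln(N)/m ≈ 2*6.682109/84 ≈ 0.15909783.
eps = sqrt(0.15909783) ≈ 0.3988707 ≈ 0.39887.

0.39887


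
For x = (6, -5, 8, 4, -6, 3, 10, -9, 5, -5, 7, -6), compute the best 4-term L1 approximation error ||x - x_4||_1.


Sorted |x_i| descending: [10, 9, 8, 7, 6, 6, 6, 5, 5, 5, 4, 3]
Keep top 4: [10, 9, 8, 7]
Tail entries: [6, 6, 6, 5, 5, 5, 4, 3]
L1 error = sum of tail = 40.

40


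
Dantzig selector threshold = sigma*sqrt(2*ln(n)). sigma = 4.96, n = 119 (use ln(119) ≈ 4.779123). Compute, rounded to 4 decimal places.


ln(119) ≈ 4.779123.
2*ln(n) ≈ 9.558246.
sqrt(2*ln(n)) ≈ sqrt(9.558246) ≈ 3.091641.
threshold ≈ 4.96*3.091641 = 15.33453936 ≈ 15.3345.

15.3345


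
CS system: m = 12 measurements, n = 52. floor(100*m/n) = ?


100*m/n = 100*12/52 ≈ 23.0769.
floor = 23.

23


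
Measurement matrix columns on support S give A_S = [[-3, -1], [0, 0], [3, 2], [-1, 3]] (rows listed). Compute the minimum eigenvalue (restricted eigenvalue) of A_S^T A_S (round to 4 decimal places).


A_S^T A_S = [[19, 6], [6, 14]].
trace = 33.
det = 230.
disc = trace^2 - 4*det = 1089 - 4*230 = 169.
sqrt(169) = 13.
lam_min = (33 - 13)/2 = 10 = 10.0000.

10.0000


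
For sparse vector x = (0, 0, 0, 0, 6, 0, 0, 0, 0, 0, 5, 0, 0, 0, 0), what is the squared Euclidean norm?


Non-zero entries: [(4, 6), (10, 5)]
Squares: [36, 25]
||x||_2^2 = sum = 61.

61


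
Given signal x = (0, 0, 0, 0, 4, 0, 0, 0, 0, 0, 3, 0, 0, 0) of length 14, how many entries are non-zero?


Non-zero positions: [4, 10].
Sparsity = 2.

2


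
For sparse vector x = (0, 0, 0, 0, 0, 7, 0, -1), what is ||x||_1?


Non-zero entries: [(5, 7), (7, -1)]
Absolute values: [7, 1]
||x||_1 = sum = 8.

8


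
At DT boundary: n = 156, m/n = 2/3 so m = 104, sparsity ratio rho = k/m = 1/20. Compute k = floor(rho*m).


m = 2/3*156 = 104.
rho = 1/20.
rho*m = 1/20*104 = 5.2.
k = floor(5.2) = 5.

5


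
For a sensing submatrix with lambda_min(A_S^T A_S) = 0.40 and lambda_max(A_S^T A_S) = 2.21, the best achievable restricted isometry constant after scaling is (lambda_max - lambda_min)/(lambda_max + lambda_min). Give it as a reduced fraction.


lambda_max - lambda_min = 2.21 - 0.40 = 1.81.
lambda_max + lambda_min = 2.21 + 0.40 = 2.61.
delta = 1.81/2.61 = 181/261.

181/261


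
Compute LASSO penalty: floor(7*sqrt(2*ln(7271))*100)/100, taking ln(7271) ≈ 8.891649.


ln(7271) ≈ 8.891649.
2*ln(n) ≈ 17.783298.
sqrt(2*ln(n)) ≈ sqrt(17.783298) ≈ 4.217025.
lambda ≈ 7*4.217025 = 29.519175.
floor(lambda*100)/100 = 29.51.

29.51


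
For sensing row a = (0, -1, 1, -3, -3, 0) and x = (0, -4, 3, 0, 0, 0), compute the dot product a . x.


Non-zero terms: ['-1*-4', '1*3']
Products: [4, 3]
y = sum = 7.

7


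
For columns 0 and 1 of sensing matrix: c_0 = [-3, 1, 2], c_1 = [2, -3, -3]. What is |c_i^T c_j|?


Inner product: -3*2 + 1*-3 + 2*-3
Products: [-6, -3, -6]
Sum = -15.
|dot| = 15.

15


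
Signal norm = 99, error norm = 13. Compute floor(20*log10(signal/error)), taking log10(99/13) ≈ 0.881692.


||x||/||e|| = 99/13.
log10(99/13) ≈ 0.881692.
20*log10(||x||/||e||) ≈ 20*0.881692 = 17.63384.
floor(17.63384) = 17.

17


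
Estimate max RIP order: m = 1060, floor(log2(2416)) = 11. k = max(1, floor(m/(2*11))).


floor(log2(2416)) = 11.
2*11 = 22.
m/(2*floor(log2(n))) = 1060/22 ≈ 48.1818.
floor = 48.
k = max(1, 48) = 48.

48


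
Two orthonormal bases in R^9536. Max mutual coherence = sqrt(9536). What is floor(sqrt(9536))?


97^2 = 9409 <= 9536 < 9604 = 98^2, so 97 <= sqrt(9536) < 98.
floor(sqrt(9536)) = 97.

97


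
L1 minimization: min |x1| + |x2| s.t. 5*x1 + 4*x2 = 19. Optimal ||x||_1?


Axis intercepts:
  x1 = 19/5, x2 = 0: L1 = 19/5
  x1 = 0, x2 = 19/4: L1 = 19/4
x* = (19/5, 0)
||x*||_1 = 19/5.

19/5


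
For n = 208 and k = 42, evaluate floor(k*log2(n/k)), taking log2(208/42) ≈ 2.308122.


log2(n/k) = log2(208/42) ≈ 2.308122.
k*log2(n/k) ≈ 42*2.308122 = 96.941124.
floor(96.941124) = 96.

96


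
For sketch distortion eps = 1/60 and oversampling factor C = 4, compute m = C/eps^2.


1/eps = 60.
(1/eps)^2 = 3600.
m = 4*3600 = 14400.

14400


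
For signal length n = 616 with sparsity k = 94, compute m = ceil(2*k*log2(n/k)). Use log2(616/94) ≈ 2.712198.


log2(n/k) = log2(616/94) ≈ 2.712198.
2*k*log2(n/k) ≈ 2*94*2.712198 = 509.893224.
m = ceil(509.893224) = 510.

510


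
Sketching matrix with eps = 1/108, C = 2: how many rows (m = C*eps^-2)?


1/eps = 108.
(1/eps)^2 = 11664.
m = 2*11664 = 23328.

23328


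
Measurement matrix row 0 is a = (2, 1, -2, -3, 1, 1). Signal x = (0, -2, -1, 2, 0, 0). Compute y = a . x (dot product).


Non-zero terms: ['1*-2', '-2*-1', '-3*2']
Products: [-2, 2, -6]
y = sum = -6.

-6


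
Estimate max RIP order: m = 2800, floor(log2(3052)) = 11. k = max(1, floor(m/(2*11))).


floor(log2(3052)) = 11.
2*11 = 22.
m/(2*floor(log2(n))) = 2800/22 ≈ 127.2727.
floor = 127.
k = max(1, 127) = 127.

127


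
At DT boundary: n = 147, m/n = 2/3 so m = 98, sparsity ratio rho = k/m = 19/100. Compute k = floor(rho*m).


m = 2/3*147 = 98.
rho = 19/100.
rho*m = 19/100*98 = 18.62.
k = floor(18.62) = 18.

18


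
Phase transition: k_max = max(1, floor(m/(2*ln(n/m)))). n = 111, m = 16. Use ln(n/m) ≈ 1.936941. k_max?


n/m = 111/16.
ln(n/m) ≈ 1.936941.
2*ln(n/m) ≈ 3.873882.
m/(2*ln(n/m)) ≈ 16/3.873882 ≈ 4.1302.
floor = 4.
k_max = max(1, 4) = 4.

4


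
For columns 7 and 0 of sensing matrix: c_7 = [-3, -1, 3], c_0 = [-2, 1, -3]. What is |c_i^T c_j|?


Inner product: -3*-2 + -1*1 + 3*-3
Products: [6, -1, -9]
Sum = -4.
|dot| = 4.

4


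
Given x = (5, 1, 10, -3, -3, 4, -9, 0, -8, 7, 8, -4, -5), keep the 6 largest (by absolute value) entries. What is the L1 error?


Sorted |x_i| descending: [10, 9, 8, 8, 7, 5, 5, 4, 4, 3, 3, 1, 0]
Keep top 6: [10, 9, 8, 8, 7, 5]
Tail entries: [5, 4, 4, 3, 3, 1, 0]
L1 error = sum of tail = 20.

20


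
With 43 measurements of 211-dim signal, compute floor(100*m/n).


100*m/n = 100*43/211 ≈ 20.3791.
floor = 20.

20


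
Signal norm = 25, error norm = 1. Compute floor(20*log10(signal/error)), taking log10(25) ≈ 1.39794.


||x||/||e|| = 25/1 = 25.
log10(25) ≈ 1.39794.
20*log10(||x||/||e||) ≈ 20*1.39794 = 27.9588.
floor(27.9588) = 27.

27


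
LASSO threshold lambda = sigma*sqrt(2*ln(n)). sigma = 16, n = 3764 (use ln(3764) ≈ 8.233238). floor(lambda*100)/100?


ln(3764) ≈ 8.233238.
2*ln(n) ≈ 16.466476.
sqrt(2*ln(n)) ≈ sqrt(16.466476) ≈ 4.057891.
lambda ≈ 16*4.057891 = 64.926256.
floor(lambda*100)/100 = 64.92.

64.92


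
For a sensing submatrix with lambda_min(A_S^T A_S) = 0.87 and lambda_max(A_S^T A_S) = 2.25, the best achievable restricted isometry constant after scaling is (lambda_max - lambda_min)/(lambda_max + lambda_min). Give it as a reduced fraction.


lambda_max - lambda_min = 2.25 - 0.87 = 1.38.
lambda_max + lambda_min = 2.25 + 0.87 = 3.12.
delta = 1.38/3.12 = 138/312 = 23/52.

23/52


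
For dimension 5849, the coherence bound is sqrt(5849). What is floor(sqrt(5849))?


76^2 = 5776 <= 5849 < 5929 = 77^2, so 76 <= sqrt(5849) < 77.
floor(sqrt(5849)) = 76.

76


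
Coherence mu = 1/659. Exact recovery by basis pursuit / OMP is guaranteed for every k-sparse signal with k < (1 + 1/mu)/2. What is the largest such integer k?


1/mu = 659.
1 + 1/mu = 660.
(1 + 1/mu)/2 = 330 is an integer and the inequality is strict, so k_max = 330 - 1 = 329.

329


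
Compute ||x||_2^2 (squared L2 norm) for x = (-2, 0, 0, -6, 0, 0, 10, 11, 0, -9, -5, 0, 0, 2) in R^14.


Non-zero entries: [(0, -2), (3, -6), (6, 10), (7, 11), (9, -9), (10, -5), (13, 2)]
Squares: [4, 36, 100, 121, 81, 25, 4]
||x||_2^2 = sum = 371.

371


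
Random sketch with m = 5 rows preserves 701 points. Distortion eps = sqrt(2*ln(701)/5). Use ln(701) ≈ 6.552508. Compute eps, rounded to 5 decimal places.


ln(701) ≈ 6.552508.
2*ln(N)/m ≈ 2*6.552508/5 ≈ 2.6210032.
eps = sqrt(2.6210032) ≈ 1.6189513 ≈ 1.61895.

1.61895


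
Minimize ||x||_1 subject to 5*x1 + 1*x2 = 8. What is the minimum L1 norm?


Axis intercepts:
  x1 = 8/5, x2 = 0: L1 = 8/5
  x1 = 0, x2 = 8: L1 = 8
x* = (8/5, 0)
||x*||_1 = 8/5.

8/5


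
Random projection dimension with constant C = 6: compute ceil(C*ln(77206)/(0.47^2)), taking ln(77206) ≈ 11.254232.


ln(77206) ≈ 11.254232.
eps^2 = 0.47^2 = 0.2209.
C*ln(N)/eps^2 ≈ 6*11.254232/0.2209 ≈ 305.6831.
m = ceil(305.6831) = 306.

306


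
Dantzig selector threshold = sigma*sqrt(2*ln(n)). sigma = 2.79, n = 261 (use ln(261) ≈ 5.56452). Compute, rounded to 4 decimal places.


ln(261) ≈ 5.56452.
2*ln(n) ≈ 11.12904.
sqrt(2*ln(n)) ≈ sqrt(11.12904) ≈ 3.336022.
threshold ≈ 2.79*3.336022 = 9.30750138 ≈ 9.3075.

9.3075


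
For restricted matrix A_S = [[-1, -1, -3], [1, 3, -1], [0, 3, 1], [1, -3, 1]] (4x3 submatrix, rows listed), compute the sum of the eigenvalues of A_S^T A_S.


Sum of eigenvalues of A_S^T A_S = trace(A_S^T A_S) = sum of squared column norms of A_S.
A_S^T A_S diagonal: [3, 28, 12].
trace = 3 + 28 + 12 = 43.

43


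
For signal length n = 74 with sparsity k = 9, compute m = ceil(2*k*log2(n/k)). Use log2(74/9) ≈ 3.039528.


log2(n/k) = log2(74/9) ≈ 3.039528.
2*k*log2(n/k) ≈ 2*9*3.039528 = 54.711504.
m = ceil(54.711504) = 55.

55


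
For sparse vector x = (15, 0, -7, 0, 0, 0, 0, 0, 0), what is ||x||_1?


Non-zero entries: [(0, 15), (2, -7)]
Absolute values: [15, 7]
||x||_1 = sum = 22.

22


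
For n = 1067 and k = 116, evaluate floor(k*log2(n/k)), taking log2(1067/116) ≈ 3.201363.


log2(n/k) = log2(1067/116) ≈ 3.201363.
k*log2(n/k) ≈ 116*3.201363 = 371.358108.
floor(371.358108) = 371.

371


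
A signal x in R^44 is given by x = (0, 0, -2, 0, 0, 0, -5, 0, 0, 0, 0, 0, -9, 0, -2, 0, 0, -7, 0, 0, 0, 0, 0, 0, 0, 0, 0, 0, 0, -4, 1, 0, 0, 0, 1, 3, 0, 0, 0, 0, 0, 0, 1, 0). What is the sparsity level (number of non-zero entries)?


Non-zero positions: [2, 6, 12, 14, 17, 29, 30, 34, 35, 42].
Sparsity = 10.

10


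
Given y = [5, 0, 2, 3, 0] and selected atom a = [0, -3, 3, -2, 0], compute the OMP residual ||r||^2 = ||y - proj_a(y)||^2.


a^T a = 22.
a^T y = 0.
coeff = 0/22 = 0.
||r||^2 = 38.

38


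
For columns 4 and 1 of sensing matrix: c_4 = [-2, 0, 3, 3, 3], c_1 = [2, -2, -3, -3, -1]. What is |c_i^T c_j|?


Inner product: -2*2 + 0*-2 + 3*-3 + 3*-3 + 3*-1
Products: [-4, 0, -9, -9, -3]
Sum = -25.
|dot| = 25.

25
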